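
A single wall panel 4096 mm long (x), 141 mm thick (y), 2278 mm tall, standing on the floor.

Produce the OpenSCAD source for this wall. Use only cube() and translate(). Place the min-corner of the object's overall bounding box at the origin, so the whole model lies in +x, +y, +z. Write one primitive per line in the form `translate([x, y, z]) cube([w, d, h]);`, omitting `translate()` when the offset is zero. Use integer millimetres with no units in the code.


cube([4096, 141, 2278]);


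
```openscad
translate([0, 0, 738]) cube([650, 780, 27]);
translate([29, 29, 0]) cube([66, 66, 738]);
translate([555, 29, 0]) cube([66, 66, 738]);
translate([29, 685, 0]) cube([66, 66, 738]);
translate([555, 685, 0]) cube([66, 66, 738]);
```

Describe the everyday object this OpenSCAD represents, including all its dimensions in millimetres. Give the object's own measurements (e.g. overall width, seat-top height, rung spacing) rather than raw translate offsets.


A rectangular dining table. The top is 650×780×27 mm with its upper surface at z = 765 mm. It stands on four 66×66 mm square legs, each inset 29 mm from the nearest pair of top edges, running from the floor to the underside of the top.


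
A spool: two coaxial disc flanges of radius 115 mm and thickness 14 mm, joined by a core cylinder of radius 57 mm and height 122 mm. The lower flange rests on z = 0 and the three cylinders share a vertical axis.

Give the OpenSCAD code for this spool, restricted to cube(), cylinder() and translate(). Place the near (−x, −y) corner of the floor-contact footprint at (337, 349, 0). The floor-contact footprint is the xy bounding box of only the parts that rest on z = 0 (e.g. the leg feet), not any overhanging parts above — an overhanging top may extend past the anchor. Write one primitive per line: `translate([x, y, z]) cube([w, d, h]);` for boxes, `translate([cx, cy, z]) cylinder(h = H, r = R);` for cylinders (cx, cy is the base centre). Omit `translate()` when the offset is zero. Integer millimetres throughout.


translate([452, 464, 0]) cylinder(h = 14, r = 115);
translate([452, 464, 14]) cylinder(h = 122, r = 57);
translate([452, 464, 136]) cylinder(h = 14, r = 115);


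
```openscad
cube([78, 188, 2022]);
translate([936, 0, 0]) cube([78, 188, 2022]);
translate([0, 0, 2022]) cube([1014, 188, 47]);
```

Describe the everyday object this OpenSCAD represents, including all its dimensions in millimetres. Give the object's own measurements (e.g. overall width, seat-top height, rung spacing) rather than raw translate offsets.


A door frame. The clear opening is 858 mm wide and 2022 mm high. Two 78 mm wide jambs, 188 mm deep, stand either side of the opening from the floor to the top of the opening. A 47 mm thick head sits across the top of both jambs, spanning the full outside width of the frame.


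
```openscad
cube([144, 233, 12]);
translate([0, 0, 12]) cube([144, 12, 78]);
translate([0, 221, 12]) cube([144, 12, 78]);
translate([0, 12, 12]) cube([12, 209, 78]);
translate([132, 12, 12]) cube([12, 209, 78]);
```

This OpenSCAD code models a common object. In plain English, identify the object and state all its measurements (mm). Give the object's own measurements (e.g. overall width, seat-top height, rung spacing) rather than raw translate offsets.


An open-topped rectangular box: outside dimensions 144×233×90 mm, with a uniform wall and base thickness of 12 mm. The base is a full 144×233 slab on the floor; four walls sit on top of the base. The front and back walls (the −y and +y sides) span the full width; the two side walls fit between them.


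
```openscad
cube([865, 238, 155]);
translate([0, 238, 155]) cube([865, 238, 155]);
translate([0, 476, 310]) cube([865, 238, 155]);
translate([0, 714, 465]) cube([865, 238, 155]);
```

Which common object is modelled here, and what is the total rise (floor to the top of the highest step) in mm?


A staircase. The total rise is 620 mm.

4 identical blocks, each offset up and back from the previous — a staircase. Each step is 155 mm tall and there are 4 of them, so the total rise is 4 × 155 = 620 mm.


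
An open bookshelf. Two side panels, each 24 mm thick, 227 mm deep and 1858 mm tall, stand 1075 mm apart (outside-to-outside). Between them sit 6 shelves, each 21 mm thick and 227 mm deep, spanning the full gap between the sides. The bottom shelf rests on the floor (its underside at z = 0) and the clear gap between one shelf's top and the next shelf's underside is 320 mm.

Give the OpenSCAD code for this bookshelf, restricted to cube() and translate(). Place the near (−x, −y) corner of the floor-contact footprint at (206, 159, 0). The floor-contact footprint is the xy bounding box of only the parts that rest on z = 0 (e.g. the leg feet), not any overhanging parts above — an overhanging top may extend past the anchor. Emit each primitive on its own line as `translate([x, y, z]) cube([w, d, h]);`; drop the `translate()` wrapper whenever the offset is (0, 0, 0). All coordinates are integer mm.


translate([206, 159, 0]) cube([24, 227, 1858]);
translate([1257, 159, 0]) cube([24, 227, 1858]);
translate([230, 159, 0]) cube([1027, 227, 21]);
translate([230, 159, 341]) cube([1027, 227, 21]);
translate([230, 159, 682]) cube([1027, 227, 21]);
translate([230, 159, 1023]) cube([1027, 227, 21]);
translate([230, 159, 1364]) cube([1027, 227, 21]);
translate([230, 159, 1705]) cube([1027, 227, 21]);


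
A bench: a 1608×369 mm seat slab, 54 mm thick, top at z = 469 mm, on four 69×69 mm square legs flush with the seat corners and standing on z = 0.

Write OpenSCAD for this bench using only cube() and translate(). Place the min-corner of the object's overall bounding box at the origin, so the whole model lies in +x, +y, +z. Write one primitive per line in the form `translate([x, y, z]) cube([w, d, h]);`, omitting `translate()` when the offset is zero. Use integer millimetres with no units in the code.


translate([0, 0, 415]) cube([1608, 369, 54]);
cube([69, 69, 415]);
translate([0, 300, 0]) cube([69, 69, 415]);
translate([1539, 0, 0]) cube([69, 69, 415]);
translate([1539, 300, 0]) cube([69, 69, 415]);


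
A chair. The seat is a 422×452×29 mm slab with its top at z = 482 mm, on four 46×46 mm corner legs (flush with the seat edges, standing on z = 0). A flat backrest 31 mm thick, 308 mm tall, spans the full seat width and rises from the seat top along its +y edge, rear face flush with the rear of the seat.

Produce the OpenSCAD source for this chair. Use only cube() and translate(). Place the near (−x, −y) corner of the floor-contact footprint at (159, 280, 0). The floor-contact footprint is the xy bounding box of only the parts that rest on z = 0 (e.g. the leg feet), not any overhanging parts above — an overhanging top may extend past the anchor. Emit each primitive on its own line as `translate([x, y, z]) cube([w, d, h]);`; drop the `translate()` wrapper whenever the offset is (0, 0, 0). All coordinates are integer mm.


translate([159, 280, 453]) cube([422, 452, 29]);
translate([159, 280, 0]) cube([46, 46, 453]);
translate([535, 280, 0]) cube([46, 46, 453]);
translate([159, 686, 0]) cube([46, 46, 453]);
translate([535, 686, 0]) cube([46, 46, 453]);
translate([159, 701, 482]) cube([422, 31, 308]);


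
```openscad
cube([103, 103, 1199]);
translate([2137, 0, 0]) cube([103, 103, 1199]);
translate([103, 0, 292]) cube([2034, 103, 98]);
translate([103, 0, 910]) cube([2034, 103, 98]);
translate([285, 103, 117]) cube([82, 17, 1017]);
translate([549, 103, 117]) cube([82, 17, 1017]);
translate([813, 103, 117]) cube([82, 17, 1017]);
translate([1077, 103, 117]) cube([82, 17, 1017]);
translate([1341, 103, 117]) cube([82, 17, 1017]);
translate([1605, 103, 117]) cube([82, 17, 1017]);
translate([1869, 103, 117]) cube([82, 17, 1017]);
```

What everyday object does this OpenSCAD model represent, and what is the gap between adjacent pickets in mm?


A fence section. The picket gap is 182 mm.

Two posts, two rails, 7 pickets — a fence section. Span 2034 mm holds 7 pickets of 82 mm with 8 equal gaps: ⌊(2034 − 7·82) / 8⌋ = 182 mm.


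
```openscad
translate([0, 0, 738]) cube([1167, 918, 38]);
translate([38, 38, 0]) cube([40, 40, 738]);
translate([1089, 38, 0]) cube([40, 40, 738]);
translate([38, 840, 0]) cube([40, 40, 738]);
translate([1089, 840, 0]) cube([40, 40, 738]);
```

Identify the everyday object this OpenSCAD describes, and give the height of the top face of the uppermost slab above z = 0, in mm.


A table. The table height is 776 mm.

A 1167×918×38 slab sits at z = 738 on four 40 mm square posts — a table. The top surface is at 738 + 38 = 776 mm.


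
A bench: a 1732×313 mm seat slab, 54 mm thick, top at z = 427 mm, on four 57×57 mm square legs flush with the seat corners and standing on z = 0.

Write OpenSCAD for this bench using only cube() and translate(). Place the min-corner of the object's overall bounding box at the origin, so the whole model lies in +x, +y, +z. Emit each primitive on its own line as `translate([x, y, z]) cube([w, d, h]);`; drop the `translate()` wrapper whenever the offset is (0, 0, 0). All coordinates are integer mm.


translate([0, 0, 373]) cube([1732, 313, 54]);
cube([57, 57, 373]);
translate([0, 256, 0]) cube([57, 57, 373]);
translate([1675, 0, 0]) cube([57, 57, 373]);
translate([1675, 256, 0]) cube([57, 57, 373]);


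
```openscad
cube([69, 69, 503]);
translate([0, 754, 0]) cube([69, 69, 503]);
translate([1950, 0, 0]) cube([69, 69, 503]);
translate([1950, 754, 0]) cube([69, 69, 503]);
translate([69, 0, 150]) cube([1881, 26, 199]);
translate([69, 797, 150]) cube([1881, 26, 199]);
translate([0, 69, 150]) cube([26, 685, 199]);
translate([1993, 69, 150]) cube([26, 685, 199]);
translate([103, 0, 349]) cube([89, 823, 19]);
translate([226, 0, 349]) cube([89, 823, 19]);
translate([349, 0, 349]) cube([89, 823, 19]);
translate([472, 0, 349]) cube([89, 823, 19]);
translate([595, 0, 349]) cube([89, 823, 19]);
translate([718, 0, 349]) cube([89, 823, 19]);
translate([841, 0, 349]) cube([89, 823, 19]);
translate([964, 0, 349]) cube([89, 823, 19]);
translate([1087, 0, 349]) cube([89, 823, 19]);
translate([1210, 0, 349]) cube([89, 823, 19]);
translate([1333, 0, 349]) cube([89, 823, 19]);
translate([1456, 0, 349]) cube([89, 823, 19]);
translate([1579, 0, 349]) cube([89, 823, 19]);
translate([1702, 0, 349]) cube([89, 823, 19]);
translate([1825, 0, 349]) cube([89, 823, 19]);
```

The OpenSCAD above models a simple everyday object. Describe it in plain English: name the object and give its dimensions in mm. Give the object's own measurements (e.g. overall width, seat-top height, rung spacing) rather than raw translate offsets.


A bed frame 2019 mm long (x) by 823 mm wide (y). Four 69×69 mm corner posts, 503 mm tall, at the corners of the footprint. Four rails of 26 mm thickness and 199 mm height run between adjacent posts with their undersides at z = 150 mm, their outer faces flush with the outside of the frame (the two x-running rails run between the posts' inner faces; the two y-running rails run between the posts' inner faces). 15 slats, each 89 mm wide (x) and 19 mm thick, lie across the top of the two x-running rails, running the full 823 mm width of the frame in y; along x they sit between the end posts with a 34 mm gap after the −x posts and between neighbouring slats, leaving 36 mm before the +x posts.


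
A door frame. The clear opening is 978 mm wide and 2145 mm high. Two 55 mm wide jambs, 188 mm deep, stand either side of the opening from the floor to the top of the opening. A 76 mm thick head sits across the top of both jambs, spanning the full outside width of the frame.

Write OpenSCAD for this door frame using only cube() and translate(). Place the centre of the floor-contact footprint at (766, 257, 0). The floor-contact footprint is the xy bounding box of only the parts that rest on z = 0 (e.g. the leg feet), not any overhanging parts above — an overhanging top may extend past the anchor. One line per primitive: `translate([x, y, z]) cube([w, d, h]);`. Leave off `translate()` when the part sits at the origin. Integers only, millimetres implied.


translate([222, 163, 0]) cube([55, 188, 2145]);
translate([1255, 163, 0]) cube([55, 188, 2145]);
translate([222, 163, 2145]) cube([1088, 188, 76]);


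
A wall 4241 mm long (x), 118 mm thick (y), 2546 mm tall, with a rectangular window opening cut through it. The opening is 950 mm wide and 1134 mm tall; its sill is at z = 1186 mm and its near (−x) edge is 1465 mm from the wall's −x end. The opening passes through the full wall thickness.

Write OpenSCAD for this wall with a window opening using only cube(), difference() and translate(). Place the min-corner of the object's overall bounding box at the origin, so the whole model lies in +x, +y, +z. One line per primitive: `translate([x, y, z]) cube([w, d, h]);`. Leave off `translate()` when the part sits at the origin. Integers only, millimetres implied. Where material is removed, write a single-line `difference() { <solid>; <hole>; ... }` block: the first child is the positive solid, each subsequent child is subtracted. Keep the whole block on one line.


difference() { cube([4241, 118, 2546]); translate([1465, 0, 1186]) cube([950, 118, 1134]); }


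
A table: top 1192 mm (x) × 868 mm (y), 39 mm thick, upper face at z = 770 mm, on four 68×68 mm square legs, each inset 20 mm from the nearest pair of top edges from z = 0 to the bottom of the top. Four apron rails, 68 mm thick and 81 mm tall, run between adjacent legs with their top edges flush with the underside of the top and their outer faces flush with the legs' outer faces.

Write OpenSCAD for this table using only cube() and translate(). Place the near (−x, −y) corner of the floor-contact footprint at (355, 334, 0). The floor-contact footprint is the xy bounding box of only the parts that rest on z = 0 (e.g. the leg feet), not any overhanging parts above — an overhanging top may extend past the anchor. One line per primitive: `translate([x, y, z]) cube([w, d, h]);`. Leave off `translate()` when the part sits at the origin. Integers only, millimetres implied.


translate([335, 314, 731]) cube([1192, 868, 39]);
translate([355, 334, 0]) cube([68, 68, 731]);
translate([1439, 334, 0]) cube([68, 68, 731]);
translate([355, 1094, 0]) cube([68, 68, 731]);
translate([1439, 1094, 0]) cube([68, 68, 731]);
translate([423, 334, 650]) cube([1016, 68, 81]);
translate([423, 1094, 650]) cube([1016, 68, 81]);
translate([355, 402, 650]) cube([68, 692, 81]);
translate([1439, 402, 650]) cube([68, 692, 81]);


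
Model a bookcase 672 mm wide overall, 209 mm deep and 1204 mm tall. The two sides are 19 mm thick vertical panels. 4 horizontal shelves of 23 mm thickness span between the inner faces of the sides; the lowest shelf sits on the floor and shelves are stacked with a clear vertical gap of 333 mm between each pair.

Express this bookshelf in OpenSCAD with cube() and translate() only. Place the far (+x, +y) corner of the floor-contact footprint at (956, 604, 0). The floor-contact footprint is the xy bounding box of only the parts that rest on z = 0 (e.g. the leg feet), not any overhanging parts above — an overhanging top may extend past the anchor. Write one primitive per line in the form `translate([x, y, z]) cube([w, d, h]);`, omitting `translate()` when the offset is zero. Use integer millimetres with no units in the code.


translate([284, 395, 0]) cube([19, 209, 1204]);
translate([937, 395, 0]) cube([19, 209, 1204]);
translate([303, 395, 0]) cube([634, 209, 23]);
translate([303, 395, 356]) cube([634, 209, 23]);
translate([303, 395, 712]) cube([634, 209, 23]);
translate([303, 395, 1068]) cube([634, 209, 23]);


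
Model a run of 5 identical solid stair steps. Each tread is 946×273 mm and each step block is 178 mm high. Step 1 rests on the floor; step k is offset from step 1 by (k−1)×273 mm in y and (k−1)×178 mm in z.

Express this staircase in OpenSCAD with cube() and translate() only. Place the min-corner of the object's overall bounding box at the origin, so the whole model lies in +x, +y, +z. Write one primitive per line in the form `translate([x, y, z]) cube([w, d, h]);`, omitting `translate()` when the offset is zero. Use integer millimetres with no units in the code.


cube([946, 273, 178]);
translate([0, 273, 178]) cube([946, 273, 178]);
translate([0, 546, 356]) cube([946, 273, 178]);
translate([0, 819, 534]) cube([946, 273, 178]);
translate([0, 1092, 712]) cube([946, 273, 178]);


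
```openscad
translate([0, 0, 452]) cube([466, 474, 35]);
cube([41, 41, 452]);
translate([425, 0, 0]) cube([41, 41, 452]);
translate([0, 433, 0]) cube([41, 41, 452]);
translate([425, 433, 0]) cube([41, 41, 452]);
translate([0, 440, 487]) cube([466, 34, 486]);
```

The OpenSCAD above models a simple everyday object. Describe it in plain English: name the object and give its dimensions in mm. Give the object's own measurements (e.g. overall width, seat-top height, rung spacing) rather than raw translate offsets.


A chair. The seat is a 466×474×35 mm slab with its top at z = 487 mm, on four 41×41 mm corner legs (flush with the seat edges, standing on z = 0). A flat backrest 34 mm thick, 486 mm tall, spans the full seat width and rises from the seat top along its +y edge, rear face flush with the rear of the seat.


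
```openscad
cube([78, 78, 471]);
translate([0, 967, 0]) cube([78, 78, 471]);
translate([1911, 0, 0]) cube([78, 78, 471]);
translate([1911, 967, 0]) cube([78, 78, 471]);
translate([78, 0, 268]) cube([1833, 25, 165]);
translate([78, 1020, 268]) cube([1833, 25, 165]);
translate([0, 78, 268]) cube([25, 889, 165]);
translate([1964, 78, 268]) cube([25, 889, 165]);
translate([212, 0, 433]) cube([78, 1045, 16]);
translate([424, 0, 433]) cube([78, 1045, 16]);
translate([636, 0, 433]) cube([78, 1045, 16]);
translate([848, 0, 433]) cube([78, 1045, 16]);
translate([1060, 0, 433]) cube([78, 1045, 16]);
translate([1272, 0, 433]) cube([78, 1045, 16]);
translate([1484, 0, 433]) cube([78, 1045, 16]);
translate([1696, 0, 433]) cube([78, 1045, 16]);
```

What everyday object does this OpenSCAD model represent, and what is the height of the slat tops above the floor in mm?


A bed frame. The slat-top height is 449 mm.

Four posts, four rails, and a row of slats — a bed frame. Slats sit on the rails at z = 268 + 165 = 433; with slat thickness 16, the top is 449 mm.


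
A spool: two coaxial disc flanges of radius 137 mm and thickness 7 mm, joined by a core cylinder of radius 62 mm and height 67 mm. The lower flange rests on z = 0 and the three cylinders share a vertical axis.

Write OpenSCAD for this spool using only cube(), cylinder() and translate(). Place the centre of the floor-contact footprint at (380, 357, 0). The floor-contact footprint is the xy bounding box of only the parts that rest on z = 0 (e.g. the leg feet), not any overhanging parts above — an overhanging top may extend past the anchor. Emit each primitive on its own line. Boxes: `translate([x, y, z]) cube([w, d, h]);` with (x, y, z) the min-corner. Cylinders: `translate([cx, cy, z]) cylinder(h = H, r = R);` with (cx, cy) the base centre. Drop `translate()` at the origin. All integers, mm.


translate([380, 357, 0]) cylinder(h = 7, r = 137);
translate([380, 357, 7]) cylinder(h = 67, r = 62);
translate([380, 357, 74]) cylinder(h = 7, r = 137);


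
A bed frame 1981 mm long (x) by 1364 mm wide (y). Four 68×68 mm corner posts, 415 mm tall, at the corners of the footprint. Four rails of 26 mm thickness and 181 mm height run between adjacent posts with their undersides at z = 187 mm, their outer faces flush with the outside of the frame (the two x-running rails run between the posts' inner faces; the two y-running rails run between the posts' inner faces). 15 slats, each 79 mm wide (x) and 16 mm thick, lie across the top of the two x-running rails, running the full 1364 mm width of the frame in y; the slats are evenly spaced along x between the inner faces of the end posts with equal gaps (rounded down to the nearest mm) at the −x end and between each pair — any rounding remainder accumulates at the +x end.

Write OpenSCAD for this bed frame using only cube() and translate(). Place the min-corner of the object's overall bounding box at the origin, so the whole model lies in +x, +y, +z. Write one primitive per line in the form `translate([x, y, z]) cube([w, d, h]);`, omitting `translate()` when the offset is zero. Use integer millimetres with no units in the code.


// slat z = rail_z + rail_h = 187 + 181 = 368
// slat gap = ⌊(1845 − 15·79) / 16⌋ = 41
cube([68, 68, 415]);
translate([0, 1296, 0]) cube([68, 68, 415]);
translate([1913, 0, 0]) cube([68, 68, 415]);
translate([1913, 1296, 0]) cube([68, 68, 415]);
translate([68, 0, 187]) cube([1845, 26, 181]);
translate([68, 1338, 187]) cube([1845, 26, 181]);
translate([0, 68, 187]) cube([26, 1228, 181]);
translate([1955, 68, 187]) cube([26, 1228, 181]);
translate([109, 0, 368]) cube([79, 1364, 16]);
translate([229, 0, 368]) cube([79, 1364, 16]);
translate([349, 0, 368]) cube([79, 1364, 16]);
translate([469, 0, 368]) cube([79, 1364, 16]);
translate([589, 0, 368]) cube([79, 1364, 16]);
translate([709, 0, 368]) cube([79, 1364, 16]);
translate([829, 0, 368]) cube([79, 1364, 16]);
translate([949, 0, 368]) cube([79, 1364, 16]);
translate([1069, 0, 368]) cube([79, 1364, 16]);
translate([1189, 0, 368]) cube([79, 1364, 16]);
translate([1309, 0, 368]) cube([79, 1364, 16]);
translate([1429, 0, 368]) cube([79, 1364, 16]);
translate([1549, 0, 368]) cube([79, 1364, 16]);
translate([1669, 0, 368]) cube([79, 1364, 16]);
translate([1789, 0, 368]) cube([79, 1364, 16]);


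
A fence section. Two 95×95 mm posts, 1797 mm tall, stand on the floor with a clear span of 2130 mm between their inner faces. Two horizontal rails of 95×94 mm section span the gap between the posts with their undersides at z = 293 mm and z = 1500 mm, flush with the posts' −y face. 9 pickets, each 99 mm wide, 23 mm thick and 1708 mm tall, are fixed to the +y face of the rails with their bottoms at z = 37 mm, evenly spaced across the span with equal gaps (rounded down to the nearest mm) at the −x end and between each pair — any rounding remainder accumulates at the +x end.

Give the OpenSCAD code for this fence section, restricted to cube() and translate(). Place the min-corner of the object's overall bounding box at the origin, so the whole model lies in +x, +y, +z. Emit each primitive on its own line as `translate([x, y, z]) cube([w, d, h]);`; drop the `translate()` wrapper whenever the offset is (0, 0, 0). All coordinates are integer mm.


cube([95, 95, 1797]);
translate([2225, 0, 0]) cube([95, 95, 1797]);
translate([95, 0, 293]) cube([2130, 95, 94]);
translate([95, 0, 1500]) cube([2130, 95, 94]);
translate([218, 95, 37]) cube([99, 23, 1708]);
translate([440, 95, 37]) cube([99, 23, 1708]);
translate([662, 95, 37]) cube([99, 23, 1708]);
translate([884, 95, 37]) cube([99, 23, 1708]);
translate([1106, 95, 37]) cube([99, 23, 1708]);
translate([1328, 95, 37]) cube([99, 23, 1708]);
translate([1550, 95, 37]) cube([99, 23, 1708]);
translate([1772, 95, 37]) cube([99, 23, 1708]);
translate([1994, 95, 37]) cube([99, 23, 1708]);


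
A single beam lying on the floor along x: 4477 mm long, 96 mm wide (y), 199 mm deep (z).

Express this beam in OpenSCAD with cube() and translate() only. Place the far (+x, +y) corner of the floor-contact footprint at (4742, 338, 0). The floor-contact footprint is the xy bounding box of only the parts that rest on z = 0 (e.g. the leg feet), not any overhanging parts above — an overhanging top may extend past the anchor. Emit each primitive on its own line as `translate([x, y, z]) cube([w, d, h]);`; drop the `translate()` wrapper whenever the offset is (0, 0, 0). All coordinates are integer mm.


translate([265, 242, 0]) cube([4477, 96, 199]);


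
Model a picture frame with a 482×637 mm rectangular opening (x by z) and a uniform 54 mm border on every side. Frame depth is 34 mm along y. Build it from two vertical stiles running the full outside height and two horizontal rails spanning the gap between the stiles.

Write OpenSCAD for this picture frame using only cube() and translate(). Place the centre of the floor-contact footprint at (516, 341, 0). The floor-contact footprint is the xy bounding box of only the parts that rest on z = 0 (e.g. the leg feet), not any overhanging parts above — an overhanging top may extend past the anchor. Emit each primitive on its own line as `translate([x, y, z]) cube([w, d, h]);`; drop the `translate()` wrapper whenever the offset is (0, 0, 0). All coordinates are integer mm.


translate([221, 324, 0]) cube([54, 34, 745]);
translate([757, 324, 0]) cube([54, 34, 745]);
translate([275, 324, 0]) cube([482, 34, 54]);
translate([275, 324, 691]) cube([482, 34, 54]);


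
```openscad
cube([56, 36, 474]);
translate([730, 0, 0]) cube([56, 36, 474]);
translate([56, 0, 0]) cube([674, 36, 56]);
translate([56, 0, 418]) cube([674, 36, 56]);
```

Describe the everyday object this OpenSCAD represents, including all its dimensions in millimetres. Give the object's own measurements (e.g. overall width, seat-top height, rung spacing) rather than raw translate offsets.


A rectangular picture frame lying in the x–z plane (depth along y). The opening is 674 mm wide (x) by 362 mm tall (z), surrounded by a border 56 mm wide on all four sides. The frame is 36 mm deep and is made of two full-height vertical stiles with two horizontal rails fitted between them.


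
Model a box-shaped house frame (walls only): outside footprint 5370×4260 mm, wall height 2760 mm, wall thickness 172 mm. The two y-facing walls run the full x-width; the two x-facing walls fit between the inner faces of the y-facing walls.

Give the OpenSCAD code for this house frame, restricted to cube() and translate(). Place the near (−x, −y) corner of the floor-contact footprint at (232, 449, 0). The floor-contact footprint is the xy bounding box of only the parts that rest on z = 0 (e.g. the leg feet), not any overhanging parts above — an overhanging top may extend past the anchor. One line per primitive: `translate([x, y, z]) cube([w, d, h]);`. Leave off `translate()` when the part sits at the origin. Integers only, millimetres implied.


translate([232, 449, 0]) cube([5370, 172, 2760]);
translate([232, 4537, 0]) cube([5370, 172, 2760]);
translate([232, 621, 0]) cube([172, 3916, 2760]);
translate([5430, 621, 0]) cube([172, 3916, 2760]);


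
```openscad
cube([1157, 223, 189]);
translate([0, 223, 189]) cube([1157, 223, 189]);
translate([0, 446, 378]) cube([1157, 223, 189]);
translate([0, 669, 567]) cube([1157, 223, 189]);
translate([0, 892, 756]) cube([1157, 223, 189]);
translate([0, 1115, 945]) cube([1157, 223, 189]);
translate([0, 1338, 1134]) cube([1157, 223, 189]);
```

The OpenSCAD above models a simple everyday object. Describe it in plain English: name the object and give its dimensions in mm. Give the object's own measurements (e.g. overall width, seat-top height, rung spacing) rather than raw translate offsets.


A straight staircase of 7 solid steps. Each step is 1157 mm wide (x), 223 mm deep (y, the going) and 189 mm tall (the rise). The first step rests on the floor; each subsequent step sits one going further in +y and one rise higher in +z, directly behind and above the previous step with no overlap.


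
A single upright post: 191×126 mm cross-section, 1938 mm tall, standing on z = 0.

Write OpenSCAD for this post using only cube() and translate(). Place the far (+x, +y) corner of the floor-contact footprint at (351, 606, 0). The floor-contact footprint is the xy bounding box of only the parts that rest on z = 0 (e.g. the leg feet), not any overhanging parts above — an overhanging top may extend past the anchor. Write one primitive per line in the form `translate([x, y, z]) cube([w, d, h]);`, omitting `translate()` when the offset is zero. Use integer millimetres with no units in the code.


translate([160, 480, 0]) cube([191, 126, 1938]);


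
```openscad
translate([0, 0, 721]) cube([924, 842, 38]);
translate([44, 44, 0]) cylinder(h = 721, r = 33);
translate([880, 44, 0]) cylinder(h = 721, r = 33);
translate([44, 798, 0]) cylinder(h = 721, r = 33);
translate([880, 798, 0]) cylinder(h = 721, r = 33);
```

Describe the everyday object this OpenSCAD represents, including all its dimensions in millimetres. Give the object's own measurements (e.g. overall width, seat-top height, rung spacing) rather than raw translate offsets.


A table: top 924 mm (x) × 842 mm (y), 38 mm thick, upper face at z = 759 mm, on four round legs of 66 mm diameter, each leg's bounding box inset 11 mm from the nearest pair of top edges from z = 0 to the bottom of the top.


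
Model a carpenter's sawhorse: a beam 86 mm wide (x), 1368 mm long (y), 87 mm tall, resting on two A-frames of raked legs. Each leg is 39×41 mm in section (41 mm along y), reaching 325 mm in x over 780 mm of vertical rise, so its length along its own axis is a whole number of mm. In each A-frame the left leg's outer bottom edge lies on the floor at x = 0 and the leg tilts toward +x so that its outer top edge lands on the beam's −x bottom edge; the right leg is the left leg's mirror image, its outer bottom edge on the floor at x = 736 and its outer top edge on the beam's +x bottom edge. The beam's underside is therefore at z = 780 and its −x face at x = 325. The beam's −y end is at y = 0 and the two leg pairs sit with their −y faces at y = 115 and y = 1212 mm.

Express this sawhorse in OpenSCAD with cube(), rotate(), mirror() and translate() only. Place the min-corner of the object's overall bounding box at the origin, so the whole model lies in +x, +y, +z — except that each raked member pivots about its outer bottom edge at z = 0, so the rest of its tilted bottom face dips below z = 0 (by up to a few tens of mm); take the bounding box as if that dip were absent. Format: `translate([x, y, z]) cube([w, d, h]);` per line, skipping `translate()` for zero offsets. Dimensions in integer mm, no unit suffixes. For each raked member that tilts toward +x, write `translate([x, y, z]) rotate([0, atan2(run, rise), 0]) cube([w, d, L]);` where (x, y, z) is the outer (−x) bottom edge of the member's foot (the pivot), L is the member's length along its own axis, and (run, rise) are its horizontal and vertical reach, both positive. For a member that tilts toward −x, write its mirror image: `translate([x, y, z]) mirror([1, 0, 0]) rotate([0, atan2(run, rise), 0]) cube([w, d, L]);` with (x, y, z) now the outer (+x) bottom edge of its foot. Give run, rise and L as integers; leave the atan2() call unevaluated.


// leg length = √(325² + 780²) = 845
// right-leg outer foot x = 2·325 + 86 = 736
// beam min-corner = (325, 0, 780)
translate([325, 0, 780]) cube([86, 1368, 87]);
translate([0, 115, 0]) rotate([0, atan2(325, 780), 0]) cube([39, 41, 845]);
translate([736, 115, 0]) mirror([1, 0, 0]) rotate([0, atan2(325, 780), 0]) cube([39, 41, 845]);
translate([0, 1212, 0]) rotate([0, atan2(325, 780), 0]) cube([39, 41, 845]);
translate([736, 1212, 0]) mirror([1, 0, 0]) rotate([0, atan2(325, 780), 0]) cube([39, 41, 845]);


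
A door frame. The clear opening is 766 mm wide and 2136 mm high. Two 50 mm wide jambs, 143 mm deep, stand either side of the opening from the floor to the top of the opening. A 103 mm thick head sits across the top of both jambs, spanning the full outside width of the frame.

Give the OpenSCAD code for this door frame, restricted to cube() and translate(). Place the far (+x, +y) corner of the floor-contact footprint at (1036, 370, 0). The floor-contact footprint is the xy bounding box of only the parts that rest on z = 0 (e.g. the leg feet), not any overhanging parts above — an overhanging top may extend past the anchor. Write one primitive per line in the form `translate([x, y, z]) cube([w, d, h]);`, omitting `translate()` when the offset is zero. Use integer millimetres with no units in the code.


translate([170, 227, 0]) cube([50, 143, 2136]);
translate([986, 227, 0]) cube([50, 143, 2136]);
translate([170, 227, 2136]) cube([866, 143, 103]);


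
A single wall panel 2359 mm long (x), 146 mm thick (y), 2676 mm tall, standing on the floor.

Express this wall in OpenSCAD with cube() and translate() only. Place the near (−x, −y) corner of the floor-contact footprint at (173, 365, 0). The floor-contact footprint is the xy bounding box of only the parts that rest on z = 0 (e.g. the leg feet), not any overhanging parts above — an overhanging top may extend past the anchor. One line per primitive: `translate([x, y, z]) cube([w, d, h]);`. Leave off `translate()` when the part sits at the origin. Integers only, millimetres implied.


translate([173, 365, 0]) cube([2359, 146, 2676]);


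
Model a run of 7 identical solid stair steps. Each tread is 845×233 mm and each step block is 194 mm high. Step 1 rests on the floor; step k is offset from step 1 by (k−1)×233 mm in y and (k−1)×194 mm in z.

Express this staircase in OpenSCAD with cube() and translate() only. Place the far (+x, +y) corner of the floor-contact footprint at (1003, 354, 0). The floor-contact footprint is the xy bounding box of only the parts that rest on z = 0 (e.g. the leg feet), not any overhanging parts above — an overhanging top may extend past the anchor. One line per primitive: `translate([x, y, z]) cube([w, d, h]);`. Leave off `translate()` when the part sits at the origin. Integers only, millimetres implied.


translate([158, 121, 0]) cube([845, 233, 194]);
translate([158, 354, 194]) cube([845, 233, 194]);
translate([158, 587, 388]) cube([845, 233, 194]);
translate([158, 820, 582]) cube([845, 233, 194]);
translate([158, 1053, 776]) cube([845, 233, 194]);
translate([158, 1286, 970]) cube([845, 233, 194]);
translate([158, 1519, 1164]) cube([845, 233, 194]);


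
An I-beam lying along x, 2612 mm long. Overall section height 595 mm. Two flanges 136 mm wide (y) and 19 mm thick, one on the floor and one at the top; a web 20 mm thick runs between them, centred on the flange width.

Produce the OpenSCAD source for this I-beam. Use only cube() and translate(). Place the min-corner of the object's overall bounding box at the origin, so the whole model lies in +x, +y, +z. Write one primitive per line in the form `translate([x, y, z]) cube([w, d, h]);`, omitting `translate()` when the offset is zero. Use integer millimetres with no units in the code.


cube([2612, 136, 19]);
translate([0, 58, 19]) cube([2612, 20, 557]);
translate([0, 0, 576]) cube([2612, 136, 19]);


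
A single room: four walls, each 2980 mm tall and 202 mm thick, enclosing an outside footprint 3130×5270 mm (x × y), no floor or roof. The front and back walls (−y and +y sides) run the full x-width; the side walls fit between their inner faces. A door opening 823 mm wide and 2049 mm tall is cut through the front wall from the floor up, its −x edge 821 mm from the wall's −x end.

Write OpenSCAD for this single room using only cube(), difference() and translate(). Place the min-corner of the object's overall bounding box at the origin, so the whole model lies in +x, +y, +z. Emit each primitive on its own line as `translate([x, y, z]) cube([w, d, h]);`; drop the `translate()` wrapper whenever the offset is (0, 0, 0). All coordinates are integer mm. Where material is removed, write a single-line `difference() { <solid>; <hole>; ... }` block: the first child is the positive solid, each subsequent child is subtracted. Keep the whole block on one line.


difference() { cube([3130, 202, 2980]); translate([821, 0, 0]) cube([823, 202, 2049]); }
translate([0, 5068, 0]) cube([3130, 202, 2980]);
translate([0, 202, 0]) cube([202, 4866, 2980]);
translate([2928, 202, 0]) cube([202, 4866, 2980]);


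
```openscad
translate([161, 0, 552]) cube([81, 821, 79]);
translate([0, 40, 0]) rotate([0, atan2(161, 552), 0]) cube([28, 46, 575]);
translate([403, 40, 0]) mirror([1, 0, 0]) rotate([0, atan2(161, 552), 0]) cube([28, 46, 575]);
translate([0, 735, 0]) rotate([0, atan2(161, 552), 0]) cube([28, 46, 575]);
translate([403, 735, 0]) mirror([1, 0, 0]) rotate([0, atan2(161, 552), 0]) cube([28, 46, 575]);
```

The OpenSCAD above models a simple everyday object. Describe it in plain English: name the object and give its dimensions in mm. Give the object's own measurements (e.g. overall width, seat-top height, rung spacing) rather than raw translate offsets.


A sawhorse. A 81×821×79 mm beam (x, y, z) sits on two A-frame leg pairs. Each pair is two raked legs of 28×46 mm section (46 mm along y) splaying symmetrically in x. Each leg rises 552 mm vertically over 161 mm of horizontal reach and is 575 mm long along its own axis. Every leg's outer bottom edge rests on the floor and its outer top edge meets a bottom edge of the beam — the left legs (tilting toward +x) meet the beam's −x bottom edge, the right legs (their mirror images, tilting toward −x) meet its +x bottom edge — so the leg tops tuck under the beam, the beam's underside is 552 mm above the floor, and the feet are 403 mm apart outside-to-outside with the beam centred between them. The two leg pairs are set in 40 mm from either end of the beam.


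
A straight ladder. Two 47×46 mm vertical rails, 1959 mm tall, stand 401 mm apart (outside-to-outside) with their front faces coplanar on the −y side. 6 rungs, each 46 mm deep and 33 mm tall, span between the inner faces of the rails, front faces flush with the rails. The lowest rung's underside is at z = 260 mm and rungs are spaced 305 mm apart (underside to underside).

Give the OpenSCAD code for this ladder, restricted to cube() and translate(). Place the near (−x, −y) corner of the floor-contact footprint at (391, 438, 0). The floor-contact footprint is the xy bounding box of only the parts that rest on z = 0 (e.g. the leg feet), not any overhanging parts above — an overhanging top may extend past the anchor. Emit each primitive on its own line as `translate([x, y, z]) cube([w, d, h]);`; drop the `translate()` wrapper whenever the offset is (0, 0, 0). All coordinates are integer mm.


translate([391, 438, 0]) cube([47, 46, 1959]);
translate([745, 438, 0]) cube([47, 46, 1959]);
translate([438, 438, 260]) cube([307, 46, 33]);
translate([438, 438, 565]) cube([307, 46, 33]);
translate([438, 438, 870]) cube([307, 46, 33]);
translate([438, 438, 1175]) cube([307, 46, 33]);
translate([438, 438, 1480]) cube([307, 46, 33]);
translate([438, 438, 1785]) cube([307, 46, 33]);


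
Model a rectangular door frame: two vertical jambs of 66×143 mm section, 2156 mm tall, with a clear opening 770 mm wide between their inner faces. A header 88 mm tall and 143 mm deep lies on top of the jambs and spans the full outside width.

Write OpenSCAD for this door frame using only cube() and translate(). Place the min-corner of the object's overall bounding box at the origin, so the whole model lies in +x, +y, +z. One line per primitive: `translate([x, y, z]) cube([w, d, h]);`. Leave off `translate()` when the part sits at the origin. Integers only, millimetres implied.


cube([66, 143, 2156]);
translate([836, 0, 0]) cube([66, 143, 2156]);
translate([0, 0, 2156]) cube([902, 143, 88]);


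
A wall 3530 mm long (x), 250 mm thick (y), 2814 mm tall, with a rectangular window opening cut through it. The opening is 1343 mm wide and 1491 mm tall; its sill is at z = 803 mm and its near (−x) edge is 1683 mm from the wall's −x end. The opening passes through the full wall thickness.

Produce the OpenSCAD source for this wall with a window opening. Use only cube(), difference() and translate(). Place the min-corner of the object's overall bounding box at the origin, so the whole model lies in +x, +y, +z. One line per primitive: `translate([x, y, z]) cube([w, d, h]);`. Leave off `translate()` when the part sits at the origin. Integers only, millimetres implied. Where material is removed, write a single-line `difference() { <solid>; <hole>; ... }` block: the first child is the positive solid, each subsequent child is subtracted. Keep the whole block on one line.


difference() { cube([3530, 250, 2814]); translate([1683, 0, 803]) cube([1343, 250, 1491]); }


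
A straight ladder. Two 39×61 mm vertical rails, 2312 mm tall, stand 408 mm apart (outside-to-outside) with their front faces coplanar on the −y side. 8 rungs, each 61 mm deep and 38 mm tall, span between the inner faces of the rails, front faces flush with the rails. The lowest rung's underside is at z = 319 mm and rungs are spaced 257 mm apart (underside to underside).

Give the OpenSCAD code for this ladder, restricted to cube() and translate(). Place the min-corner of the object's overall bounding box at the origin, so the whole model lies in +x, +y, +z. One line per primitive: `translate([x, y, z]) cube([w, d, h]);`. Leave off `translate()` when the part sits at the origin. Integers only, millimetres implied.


// rung span = 408 - 2*39 = 330
// rung[k] z = 319 + k*257
cube([39, 61, 2312]);
translate([369, 0, 0]) cube([39, 61, 2312]);
translate([39, 0, 319]) cube([330, 61, 38]);
translate([39, 0, 576]) cube([330, 61, 38]);
translate([39, 0, 833]) cube([330, 61, 38]);
translate([39, 0, 1090]) cube([330, 61, 38]);
translate([39, 0, 1347]) cube([330, 61, 38]);
translate([39, 0, 1604]) cube([330, 61, 38]);
translate([39, 0, 1861]) cube([330, 61, 38]);
translate([39, 0, 2118]) cube([330, 61, 38]);
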